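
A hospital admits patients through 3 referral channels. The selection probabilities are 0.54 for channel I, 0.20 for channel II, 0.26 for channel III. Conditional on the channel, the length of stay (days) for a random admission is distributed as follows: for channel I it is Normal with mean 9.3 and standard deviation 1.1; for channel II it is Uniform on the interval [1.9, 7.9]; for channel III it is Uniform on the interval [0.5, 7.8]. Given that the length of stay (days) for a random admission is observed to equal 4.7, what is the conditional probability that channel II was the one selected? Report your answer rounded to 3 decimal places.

0.483

Likelihoods f(4.7 | ·): I: 5.78273e-05; II: 0.166667; III: 0.136986.
Posterior ∝ prior × likelihood. Numerator for II: 0.2·0.166667 = 0.0333333.
Normalizing constant: 0.54·5.78273e-05 + 0.2·0.166667 + 0.26·0.136986 = 0.068981.
P(II | observation) = 0.0333333 / 0.068981 = 0.483225.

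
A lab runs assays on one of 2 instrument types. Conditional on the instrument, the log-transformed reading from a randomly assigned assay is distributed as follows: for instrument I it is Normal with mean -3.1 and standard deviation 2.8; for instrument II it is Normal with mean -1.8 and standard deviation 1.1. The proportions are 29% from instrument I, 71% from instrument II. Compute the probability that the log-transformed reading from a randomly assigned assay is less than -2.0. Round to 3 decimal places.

0.493

Conditional on each instrument, P(X < -2.0): I: 0.652788; II: 0.427863.
By total probability, P(X < -2.0) = 0.29·0.652788 + 0.71·0.427863 = 0.493091.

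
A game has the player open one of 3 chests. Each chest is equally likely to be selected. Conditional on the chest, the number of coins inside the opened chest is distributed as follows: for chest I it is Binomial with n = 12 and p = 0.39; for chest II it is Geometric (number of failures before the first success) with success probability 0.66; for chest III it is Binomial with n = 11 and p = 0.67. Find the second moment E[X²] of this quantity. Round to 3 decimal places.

27.517

For each component E[X²] = Var + (mean)², giving I: 24.7572; II: 1.04591; III: 56.749.
Overall E[X²] = 0.333333·24.7572 + 0.333333·1.04591 + 0.333333·56.749 = 27.5174.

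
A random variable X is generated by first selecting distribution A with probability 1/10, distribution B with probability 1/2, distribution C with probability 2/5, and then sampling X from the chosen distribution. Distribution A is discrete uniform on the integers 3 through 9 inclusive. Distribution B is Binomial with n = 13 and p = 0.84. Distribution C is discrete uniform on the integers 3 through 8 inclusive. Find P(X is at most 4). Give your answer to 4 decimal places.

0.1619

Conditional on each component, P(X ≤ 4): A: 0.285714; B: 2.64264e-05; C: 0.333333.
By total probability, P(X ≤ 4) = 0.1·0.285714 + 0.5·2.64264e-05 + 0.4·0.333333 = 0.161918.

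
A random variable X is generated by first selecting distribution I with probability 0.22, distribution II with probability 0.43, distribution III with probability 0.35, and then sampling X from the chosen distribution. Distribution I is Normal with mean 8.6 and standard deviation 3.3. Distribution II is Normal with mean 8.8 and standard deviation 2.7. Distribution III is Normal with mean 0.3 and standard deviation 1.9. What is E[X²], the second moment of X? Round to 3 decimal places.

For each component E[X²] = Var + (mean)², giving I: 84.85; II: 84.73; III: 3.7.
Overall E[X²] = 0.22·84.85 + 0.43·84.73 + 0.35·3.7 = 56.3959.

56.396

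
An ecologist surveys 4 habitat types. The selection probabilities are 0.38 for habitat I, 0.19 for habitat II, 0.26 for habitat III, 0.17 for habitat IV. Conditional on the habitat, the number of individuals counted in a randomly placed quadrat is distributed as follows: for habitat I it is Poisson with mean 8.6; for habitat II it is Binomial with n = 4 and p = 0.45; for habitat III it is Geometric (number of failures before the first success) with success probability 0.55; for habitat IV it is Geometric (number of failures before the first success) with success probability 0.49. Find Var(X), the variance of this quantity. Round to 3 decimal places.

Per component, I: μ=8.6, E[X²]=82.56; II: μ=1.8, E[X²]=4.23; III: μ=0.818182, E[X²]=2.15702; IV: μ=1.04082, E[X²]=3.20741.
E[X] = 0.38·8.6 + 0.19·1.8 + 0.26·0.818182 + 0.17·1.04082 = 3.99967.
E[X²] = 0.38·82.56 + 0.19·4.23 + 0.26·2.15702 + 0.17·3.20741 = 33.2826.
Var(X) = E[X²] − (E[X])² = 33.2826 − 15.9973 = 17.2853.

17.285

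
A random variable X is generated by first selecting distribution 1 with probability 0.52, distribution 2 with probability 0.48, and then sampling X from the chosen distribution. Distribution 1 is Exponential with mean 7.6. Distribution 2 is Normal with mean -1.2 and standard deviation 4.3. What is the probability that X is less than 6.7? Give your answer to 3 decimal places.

0.769

Conditional on each component, P(X < 6.7): 1: 0.585871; 2: 0.96691.
By total probability, P(X < 6.7) = 0.52·0.585871 + 0.48·0.96691 = 0.76877.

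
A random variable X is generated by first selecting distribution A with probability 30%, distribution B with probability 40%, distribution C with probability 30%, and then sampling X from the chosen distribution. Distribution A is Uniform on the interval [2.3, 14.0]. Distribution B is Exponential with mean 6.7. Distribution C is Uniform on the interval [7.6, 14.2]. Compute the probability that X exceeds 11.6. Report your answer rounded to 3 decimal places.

0.251

Conditional on each component, P(X > 11.6): A: 0.205128; B: 0.177046; C: 0.393939.
By total probability, P(X > 11.6) = 0.3·0.205128 + 0.4·0.177046 + 0.3·0.393939 = 0.250539.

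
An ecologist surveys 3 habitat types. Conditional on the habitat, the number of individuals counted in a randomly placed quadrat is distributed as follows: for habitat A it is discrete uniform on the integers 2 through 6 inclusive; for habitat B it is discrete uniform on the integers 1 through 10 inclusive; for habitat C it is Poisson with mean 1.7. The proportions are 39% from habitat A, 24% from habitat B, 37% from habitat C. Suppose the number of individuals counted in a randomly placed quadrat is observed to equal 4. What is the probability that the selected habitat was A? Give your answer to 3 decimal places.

0.621

Likelihoods P(X=4 | ·): A: 0.2; B: 0.1; C: 0.0635746.
Posterior ∝ prior × likelihood. Numerator for A: 0.39·0.2 = 0.078.
Normalizing constant: 0.39·0.2 + 0.24·0.1 + 0.37·0.0635746 = 0.125523.
P(A | observation) = 0.078 / 0.125523 = 0.621402.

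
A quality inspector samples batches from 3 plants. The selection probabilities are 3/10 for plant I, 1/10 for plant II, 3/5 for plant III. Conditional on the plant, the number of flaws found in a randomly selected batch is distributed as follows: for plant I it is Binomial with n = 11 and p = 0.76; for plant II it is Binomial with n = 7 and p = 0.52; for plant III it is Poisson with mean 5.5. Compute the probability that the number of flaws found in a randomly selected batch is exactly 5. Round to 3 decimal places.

0.128

Conditional on each plant, P(X = 5): I: 0.022386; II: 0.183958; III: 0.171401.
By total probability, P(X = 5) = 0.3·0.022386 + 0.1·0.183958 + 0.6·0.171401 = 0.127952.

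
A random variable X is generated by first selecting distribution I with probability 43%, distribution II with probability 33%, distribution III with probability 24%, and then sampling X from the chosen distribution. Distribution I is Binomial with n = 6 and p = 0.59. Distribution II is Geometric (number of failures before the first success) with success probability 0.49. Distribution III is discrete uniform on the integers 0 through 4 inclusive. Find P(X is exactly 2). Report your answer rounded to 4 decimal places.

Conditional on each component, P(X = 2): I: 0.147547; II: 0.127449; III: 0.2.
By total probability, P(X = 2) = 0.43·0.147547 + 0.33·0.127449 + 0.24·0.2 = 0.153503.

0.1535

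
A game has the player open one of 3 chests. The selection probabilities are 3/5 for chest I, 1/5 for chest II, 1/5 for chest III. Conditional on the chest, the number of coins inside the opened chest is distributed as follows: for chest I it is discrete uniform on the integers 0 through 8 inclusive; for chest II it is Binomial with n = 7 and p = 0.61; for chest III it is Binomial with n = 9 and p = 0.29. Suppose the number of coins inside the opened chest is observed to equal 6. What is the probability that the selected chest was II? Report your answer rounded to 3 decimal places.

Likelihoods P(X=6 | ·): I: 0.111111; II: 0.140651; III: 0.0178831.
Posterior ∝ prior × likelihood. Numerator for II: 0.2·0.140651 = 0.0281301.
Normalizing constant: 0.6·0.111111 + 0.2·0.140651 + 0.2·0.0178831 = 0.0983734.
P(II | observation) = 0.0281301 / 0.0983734 = 0.285953.

0.286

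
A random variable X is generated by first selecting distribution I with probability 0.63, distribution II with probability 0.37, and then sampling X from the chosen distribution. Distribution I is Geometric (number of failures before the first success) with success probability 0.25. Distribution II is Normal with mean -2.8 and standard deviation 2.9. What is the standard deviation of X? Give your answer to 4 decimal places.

4.3027

Per component, I: μ=3, E[X²]=21; II: μ=-2.8, E[X²]=16.25.
E[X] = 0.63·3 + 0.37·-2.8 = 0.854.
E[X²] = 0.63·21 + 0.37·16.25 = 19.2425.
Var(X) = E[X²] − (E[X])² = 19.2425 − 0.729316 = 18.5132.
SD(X) = √18.5132 = 4.30269.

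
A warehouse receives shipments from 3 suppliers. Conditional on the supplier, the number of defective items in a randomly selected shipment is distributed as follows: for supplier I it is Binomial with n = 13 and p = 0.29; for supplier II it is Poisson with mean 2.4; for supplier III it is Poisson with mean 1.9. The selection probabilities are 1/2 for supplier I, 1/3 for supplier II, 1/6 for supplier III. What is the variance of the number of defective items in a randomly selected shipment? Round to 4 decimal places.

3.0731

Per component, I: μ=3.77, E[X²]=16.8896; II: μ=2.4, E[X²]=8.16; III: μ=1.9, E[X²]=5.51.
E[X] = 0.5·3.77 + 0.333333·2.4 + 0.166667·1.9 = 3.00167.
E[X²] = 0.5·16.8896 + 0.333333·8.16 + 0.166667·5.51 = 12.0831.
Var(X) = E[X²] − (E[X])² = 12.0831 − 9.01 = 3.07313.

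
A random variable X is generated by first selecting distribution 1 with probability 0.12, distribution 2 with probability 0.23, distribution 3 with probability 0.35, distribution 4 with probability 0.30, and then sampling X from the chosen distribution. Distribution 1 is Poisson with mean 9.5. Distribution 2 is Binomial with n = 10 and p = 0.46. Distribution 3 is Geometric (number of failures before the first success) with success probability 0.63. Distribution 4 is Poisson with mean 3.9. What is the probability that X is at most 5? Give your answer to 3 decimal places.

0.765

Conditional on each component, P(X ≤ 5): 1: 0.0885284; 2: 0.716762; 3: 0.997434; 4: 0.800558.
By total probability, P(X ≤ 5) = 0.12·0.0885284 + 0.23·0.716762 + 0.35·0.997434 + 0.3·0.800558 = 0.764748.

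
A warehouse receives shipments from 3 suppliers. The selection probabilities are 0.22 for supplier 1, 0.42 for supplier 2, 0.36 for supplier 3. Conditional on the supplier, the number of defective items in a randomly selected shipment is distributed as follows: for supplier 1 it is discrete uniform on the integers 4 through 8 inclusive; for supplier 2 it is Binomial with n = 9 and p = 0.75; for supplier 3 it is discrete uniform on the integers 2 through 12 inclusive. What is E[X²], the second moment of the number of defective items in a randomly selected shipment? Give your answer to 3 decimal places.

For each component E[X²] = Var + (mean)², giving 1: 38; 2: 47.25; 3: 59.
Overall E[X²] = 0.22·38 + 0.42·47.25 + 0.36·59 = 49.445.

49.445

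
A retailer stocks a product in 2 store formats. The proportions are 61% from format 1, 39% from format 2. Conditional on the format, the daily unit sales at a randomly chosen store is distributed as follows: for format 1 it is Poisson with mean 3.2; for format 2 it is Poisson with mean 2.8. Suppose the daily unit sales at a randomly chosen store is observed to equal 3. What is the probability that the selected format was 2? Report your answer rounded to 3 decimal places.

0.390

Likelihoods P(X=3 | ·): 1: 0.222616; 2: 0.222484.
Posterior ∝ prior × likelihood. Numerator for 2: 0.39·0.222484 = 0.0867687.
Normalizing constant: 0.61·0.222616 + 0.39·0.222484 = 0.222564.
P(2 | observation) = 0.0867687 / 0.222564 = 0.389859.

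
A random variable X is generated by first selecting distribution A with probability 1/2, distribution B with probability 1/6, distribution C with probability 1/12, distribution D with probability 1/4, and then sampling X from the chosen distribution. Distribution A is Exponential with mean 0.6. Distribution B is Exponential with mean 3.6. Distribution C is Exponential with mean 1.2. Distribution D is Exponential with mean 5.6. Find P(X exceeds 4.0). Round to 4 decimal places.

0.1809

Conditional on each component, P(X > 4.0): A: 0.00127263; B: 0.329193; C: 0.035674; D: 0.489542.
By total probability, P(X > 4.0) = 0.5·0.00127263 + 0.166667·0.329193 + 0.0833333·0.035674 + 0.25·0.489542 = 0.18086.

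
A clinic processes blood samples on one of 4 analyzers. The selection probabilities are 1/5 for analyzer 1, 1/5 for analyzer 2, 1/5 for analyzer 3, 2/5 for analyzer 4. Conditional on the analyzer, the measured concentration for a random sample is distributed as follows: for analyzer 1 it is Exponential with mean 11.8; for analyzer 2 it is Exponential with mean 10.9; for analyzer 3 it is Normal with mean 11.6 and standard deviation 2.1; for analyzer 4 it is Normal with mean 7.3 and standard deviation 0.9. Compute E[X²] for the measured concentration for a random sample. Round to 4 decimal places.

152.6540

For each component E[X²] = Var + (mean)², giving 1: 278.48; 2: 237.62; 3: 138.97; 4: 54.1.
Overall E[X²] = 0.2·278.48 + 0.2·237.62 + 0.2·138.97 + 0.4·54.1 = 152.654.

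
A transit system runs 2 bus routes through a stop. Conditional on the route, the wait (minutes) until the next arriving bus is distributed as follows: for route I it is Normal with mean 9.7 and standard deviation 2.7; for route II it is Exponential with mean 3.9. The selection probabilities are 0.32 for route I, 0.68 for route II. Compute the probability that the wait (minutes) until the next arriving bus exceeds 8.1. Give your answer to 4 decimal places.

Conditional on each route, P(X > 8.1): I: 0.723273; II: 0.125315.
By total probability, P(X > 8.1) = 0.32·0.723273 + 0.68·0.125315 = 0.316662.

0.3167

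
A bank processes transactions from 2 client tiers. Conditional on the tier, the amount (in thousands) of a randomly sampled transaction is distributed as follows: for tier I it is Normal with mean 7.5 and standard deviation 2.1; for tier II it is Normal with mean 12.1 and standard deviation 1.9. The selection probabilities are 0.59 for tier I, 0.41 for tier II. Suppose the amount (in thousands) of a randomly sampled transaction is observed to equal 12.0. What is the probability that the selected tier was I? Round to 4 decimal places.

0.1160

Likelihoods f(12.0 | ·): I: 0.0191243; II: 0.209679.
Posterior ∝ prior × likelihood. Numerator for I: 0.59·0.0191243 = 0.0112834.
Normalizing constant: 0.59·0.0191243 + 0.41·0.209679 = 0.0972517.
P(I | observation) = 0.0112834 / 0.0972517 = 0.116022.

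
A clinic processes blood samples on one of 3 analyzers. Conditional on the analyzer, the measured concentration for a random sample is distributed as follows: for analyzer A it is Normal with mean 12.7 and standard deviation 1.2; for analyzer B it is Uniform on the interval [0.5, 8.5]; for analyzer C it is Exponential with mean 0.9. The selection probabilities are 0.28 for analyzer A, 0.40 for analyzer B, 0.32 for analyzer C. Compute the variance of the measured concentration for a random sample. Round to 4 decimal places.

Per component, A: μ=12.7, E[X²]=162.73; B: μ=4.5, E[X²]=25.5833; C: μ=0.9, E[X²]=1.62.
E[X] = 0.28·12.7 + 0.4·4.5 + 0.32·0.9 = 5.644.
E[X²] = 0.28·162.73 + 0.4·25.5833 + 0.32·1.62 = 56.3161.
Var(X) = E[X²] − (E[X])² = 56.3161 − 31.8547 = 24.4614.

24.4614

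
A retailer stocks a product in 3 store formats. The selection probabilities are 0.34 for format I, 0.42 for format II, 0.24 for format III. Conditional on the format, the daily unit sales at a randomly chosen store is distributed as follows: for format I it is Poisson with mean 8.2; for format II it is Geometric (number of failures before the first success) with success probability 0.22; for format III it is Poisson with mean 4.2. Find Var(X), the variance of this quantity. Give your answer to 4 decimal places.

15.0071

Per component, I: μ=8.2, E[X²]=75.44; II: μ=3.54545, E[X²]=28.686; III: μ=4.2, E[X²]=21.84.
E[X] = 0.34·8.2 + 0.42·3.54545 + 0.24·4.2 = 5.28509.
E[X²] = 0.34·75.44 + 0.42·28.686 + 0.24·21.84 = 42.9393.
Var(X) = E[X²] − (E[X])² = 42.9393 − 27.9322 = 15.0071.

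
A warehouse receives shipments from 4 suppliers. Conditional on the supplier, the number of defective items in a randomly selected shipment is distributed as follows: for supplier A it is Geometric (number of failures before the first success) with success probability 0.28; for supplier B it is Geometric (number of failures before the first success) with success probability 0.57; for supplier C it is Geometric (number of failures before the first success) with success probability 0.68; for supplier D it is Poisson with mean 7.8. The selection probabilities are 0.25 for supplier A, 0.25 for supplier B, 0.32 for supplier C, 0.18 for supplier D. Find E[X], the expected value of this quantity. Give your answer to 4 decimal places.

2.3860

Component means — A: 2.57143; B: 0.754386; C: 0.470588; D: 7.8.
E[X] = 0.25·2.57143 + 0.25·0.754386 + 0.32·0.470588 + 0.18·7.8 = 2.38604.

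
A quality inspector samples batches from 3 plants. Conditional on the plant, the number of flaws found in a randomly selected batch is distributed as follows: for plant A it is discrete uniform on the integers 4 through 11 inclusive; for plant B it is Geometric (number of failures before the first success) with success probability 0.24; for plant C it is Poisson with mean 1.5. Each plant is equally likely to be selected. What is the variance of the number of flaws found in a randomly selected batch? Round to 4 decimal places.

Per component, A: μ=7.5, E[X²]=61.5; B: μ=3.16667, E[X²]=23.2222; C: μ=1.5, E[X²]=3.75.
E[X] = 0.333333·7.5 + 0.333333·3.16667 + 0.333333·1.5 = 4.05556.
E[X²] = 0.333333·61.5 + 0.333333·23.2222 + 0.333333·3.75 = 29.4907.
Var(X) = E[X²] − (E[X])² = 29.4907 − 16.4475 = 13.0432.

13.0432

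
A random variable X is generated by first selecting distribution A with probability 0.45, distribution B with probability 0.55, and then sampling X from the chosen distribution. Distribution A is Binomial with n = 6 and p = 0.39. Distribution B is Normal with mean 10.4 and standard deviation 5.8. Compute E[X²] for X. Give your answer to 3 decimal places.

81.096

For each component E[X²] = Var + (mean)², giving A: 6.903; B: 141.8.
Overall E[X²] = 0.45·6.903 + 0.55·141.8 = 81.0964.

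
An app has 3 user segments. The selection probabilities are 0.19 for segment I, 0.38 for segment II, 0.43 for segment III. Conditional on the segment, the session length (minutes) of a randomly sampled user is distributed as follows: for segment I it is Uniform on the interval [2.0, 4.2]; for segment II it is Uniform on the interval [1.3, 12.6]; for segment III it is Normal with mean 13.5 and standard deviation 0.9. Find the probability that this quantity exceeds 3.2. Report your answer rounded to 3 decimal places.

0.832

Conditional on each segment, P(X > 3.2): I: 0.454545; II: 0.831858; III: 1.
By total probability, P(X > 3.2) = 0.19·0.454545 + 0.38·0.831858 + 0.43·1 = 0.83247.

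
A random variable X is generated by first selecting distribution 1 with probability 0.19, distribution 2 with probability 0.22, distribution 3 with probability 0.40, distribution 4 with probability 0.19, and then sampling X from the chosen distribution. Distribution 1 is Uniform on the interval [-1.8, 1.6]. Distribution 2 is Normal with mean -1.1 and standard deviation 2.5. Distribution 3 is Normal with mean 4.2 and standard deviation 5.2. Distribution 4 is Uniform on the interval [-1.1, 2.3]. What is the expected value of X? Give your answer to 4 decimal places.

Component means — 1: -0.1; 2: -1.1; 3: 4.2; 4: 0.6.
E[X] = 0.19·-0.1 + 0.22·-1.1 + 0.4·4.2 + 0.19·0.6 = 1.533.

1.5330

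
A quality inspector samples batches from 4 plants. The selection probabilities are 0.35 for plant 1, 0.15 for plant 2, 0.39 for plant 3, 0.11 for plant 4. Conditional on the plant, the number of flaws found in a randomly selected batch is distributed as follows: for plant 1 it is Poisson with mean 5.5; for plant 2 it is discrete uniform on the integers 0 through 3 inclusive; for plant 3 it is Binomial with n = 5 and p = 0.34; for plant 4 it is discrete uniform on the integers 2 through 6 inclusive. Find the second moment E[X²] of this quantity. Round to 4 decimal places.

For each component E[X²] = Var + (mean)², giving 1: 35.75; 2: 3.5; 3: 4.012; 4: 18.
Overall E[X²] = 0.35·35.75 + 0.15·3.5 + 0.39·4.012 + 0.11·18 = 16.5822.

16.5822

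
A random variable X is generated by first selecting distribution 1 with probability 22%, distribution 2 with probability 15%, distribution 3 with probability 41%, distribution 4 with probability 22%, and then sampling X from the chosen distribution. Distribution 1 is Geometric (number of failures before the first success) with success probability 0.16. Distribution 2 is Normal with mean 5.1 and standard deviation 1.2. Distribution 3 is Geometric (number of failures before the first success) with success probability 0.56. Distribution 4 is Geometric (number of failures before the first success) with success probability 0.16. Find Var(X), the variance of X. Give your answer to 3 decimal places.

Per component, 1: μ=5.25, E[X²]=60.375; 2: μ=5.1, E[X²]=27.45; 3: μ=0.785714, E[X²]=2.02041; 4: μ=5.25, E[X²]=60.375.
E[X] = 0.22·5.25 + 0.15·5.1 + 0.41·0.785714 + 0.22·5.25 = 3.39714.
E[X²] = 0.22·60.375 + 0.15·27.45 + 0.41·2.02041 + 0.22·60.375 = 31.5109.
Var(X) = E[X²] − (E[X])² = 31.5109 − 11.5406 = 19.9703.

19.970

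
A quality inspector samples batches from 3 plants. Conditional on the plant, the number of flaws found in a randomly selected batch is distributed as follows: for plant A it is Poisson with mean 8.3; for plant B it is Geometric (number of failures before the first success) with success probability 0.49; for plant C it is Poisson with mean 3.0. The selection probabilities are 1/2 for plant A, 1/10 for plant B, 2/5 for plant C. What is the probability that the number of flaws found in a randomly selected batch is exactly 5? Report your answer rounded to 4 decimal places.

0.0828

Conditional on each plant, P(X = 5): A: 0.0815765; B: 0.0169062; C: 0.100819.
By total probability, P(X = 5) = 0.5·0.0815765 + 0.1·0.0169062 + 0.4·0.100819 = 0.0828064.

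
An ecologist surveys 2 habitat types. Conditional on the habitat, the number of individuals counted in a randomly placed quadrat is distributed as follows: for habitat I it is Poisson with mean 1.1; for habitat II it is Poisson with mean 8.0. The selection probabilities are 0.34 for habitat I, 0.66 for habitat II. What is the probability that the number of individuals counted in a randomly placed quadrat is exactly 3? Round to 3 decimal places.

Conditional on each habitat, P(X = 3): I: 0.0738419; II: 0.0286261.
By total probability, P(X = 3) = 0.34·0.0738419 + 0.66·0.0286261 = 0.0439995.

0.044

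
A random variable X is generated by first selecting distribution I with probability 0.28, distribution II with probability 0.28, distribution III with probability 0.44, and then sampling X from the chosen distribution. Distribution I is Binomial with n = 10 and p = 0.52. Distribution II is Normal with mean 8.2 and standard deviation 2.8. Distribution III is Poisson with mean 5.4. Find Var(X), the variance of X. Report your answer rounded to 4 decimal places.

Per component, I: μ=5.2, E[X²]=29.536; II: μ=8.2, E[X²]=75.08; III: μ=5.4, E[X²]=34.56.
E[X] = 0.28·5.2 + 0.28·8.2 + 0.44·5.4 = 6.128.
E[X²] = 0.28·29.536 + 0.28·75.08 + 0.44·34.56 = 44.4989.
Var(X) = E[X²] − (E[X])² = 44.4989 − 37.5524 = 6.9465.

6.9465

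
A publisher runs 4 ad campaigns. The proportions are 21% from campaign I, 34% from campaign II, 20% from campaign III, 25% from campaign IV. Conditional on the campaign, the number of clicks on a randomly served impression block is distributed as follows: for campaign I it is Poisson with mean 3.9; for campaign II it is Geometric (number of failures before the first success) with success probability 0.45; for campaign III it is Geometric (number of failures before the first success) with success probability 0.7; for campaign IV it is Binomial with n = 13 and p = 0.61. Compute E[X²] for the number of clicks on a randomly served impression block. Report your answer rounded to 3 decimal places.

For each component E[X²] = Var + (mean)², giving I: 19.11; II: 4.20988; III: 0.795918; IV: 65.9776.
Overall E[X²] = 0.21·19.11 + 0.34·4.20988 + 0.2·0.795918 + 0.25·65.9776 = 22.098.

22.098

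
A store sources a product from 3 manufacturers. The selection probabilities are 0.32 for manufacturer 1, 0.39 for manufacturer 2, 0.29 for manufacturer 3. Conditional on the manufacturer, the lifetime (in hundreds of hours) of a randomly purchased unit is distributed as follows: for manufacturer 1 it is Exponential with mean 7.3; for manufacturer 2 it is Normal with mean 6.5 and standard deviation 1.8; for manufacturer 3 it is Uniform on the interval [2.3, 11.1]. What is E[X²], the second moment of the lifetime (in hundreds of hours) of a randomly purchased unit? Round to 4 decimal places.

For each component E[X²] = Var + (mean)², giving 1: 106.58; 2: 45.49; 3: 51.3433.
Overall E[X²] = 0.32·106.58 + 0.39·45.49 + 0.29·51.3433 = 66.7363.

66.7363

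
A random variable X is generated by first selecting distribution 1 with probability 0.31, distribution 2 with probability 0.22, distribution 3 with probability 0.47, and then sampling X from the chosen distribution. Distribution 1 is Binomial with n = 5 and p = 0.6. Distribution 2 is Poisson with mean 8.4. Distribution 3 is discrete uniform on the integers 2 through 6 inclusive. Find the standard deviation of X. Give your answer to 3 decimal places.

Per component, 1: μ=3, E[X²]=10.2; 2: μ=8.4, E[X²]=78.96; 3: μ=4, E[X²]=18.
E[X] = 0.31·3 + 0.22·8.4 + 0.47·4 = 4.658.
E[X²] = 0.31·10.2 + 0.22·78.96 + 0.47·18 = 28.9932.
Var(X) = E[X²] − (E[X])² = 28.9932 − 21.697 = 7.29624.
SD(X) = √7.29624 = 2.70115.

2.701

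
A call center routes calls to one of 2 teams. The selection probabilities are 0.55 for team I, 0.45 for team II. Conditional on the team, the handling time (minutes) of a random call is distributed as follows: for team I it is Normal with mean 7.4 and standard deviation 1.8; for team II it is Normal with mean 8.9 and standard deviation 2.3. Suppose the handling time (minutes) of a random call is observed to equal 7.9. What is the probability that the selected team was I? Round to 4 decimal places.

Likelihoods f(7.9 | ·): I: 0.213247; II: 0.15781.
Posterior ∝ prior × likelihood. Numerator for I: 0.55·0.213247 = 0.117286.
Normalizing constant: 0.55·0.213247 + 0.45·0.15781 = 0.1883.
P(I | observation) = 0.117286 / 0.1883 = 0.622866.

0.6229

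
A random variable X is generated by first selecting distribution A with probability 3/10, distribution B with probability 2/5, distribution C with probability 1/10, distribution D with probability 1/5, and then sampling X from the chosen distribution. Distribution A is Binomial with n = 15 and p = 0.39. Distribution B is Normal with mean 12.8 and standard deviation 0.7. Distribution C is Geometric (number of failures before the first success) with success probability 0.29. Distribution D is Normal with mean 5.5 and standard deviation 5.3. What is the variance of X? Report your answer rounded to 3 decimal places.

Per component, A: μ=5.85, E[X²]=37.791; B: μ=12.8, E[X²]=164.33; C: μ=2.44828, E[X²]=14.4364; D: μ=5.5, E[X²]=58.34.
E[X] = 0.3·5.85 + 0.4·12.8 + 0.1·2.44828 + 0.2·5.5 = 8.21983.
E[X²] = 0.3·37.791 + 0.4·164.33 + 0.1·14.4364 + 0.2·58.34 = 90.1809.
Var(X) = E[X²] − (E[X])² = 90.1809 − 67.5656 = 22.6154.

22.615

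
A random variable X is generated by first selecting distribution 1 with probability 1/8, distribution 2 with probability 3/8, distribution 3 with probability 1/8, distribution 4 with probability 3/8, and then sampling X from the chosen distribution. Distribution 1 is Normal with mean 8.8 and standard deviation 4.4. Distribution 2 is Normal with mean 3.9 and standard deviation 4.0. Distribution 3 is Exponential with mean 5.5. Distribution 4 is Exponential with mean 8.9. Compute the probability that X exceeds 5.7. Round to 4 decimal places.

Conditional on each component, P(X > 5.7): 1: 0.759453; 2: 0.326355; 3: 0.354742; 4: 0.527055.
By total probability, P(X > 5.7) = 0.125·0.759453 + 0.375·0.326355 + 0.125·0.354742 + 0.375·0.527055 = 0.459303.

0.4593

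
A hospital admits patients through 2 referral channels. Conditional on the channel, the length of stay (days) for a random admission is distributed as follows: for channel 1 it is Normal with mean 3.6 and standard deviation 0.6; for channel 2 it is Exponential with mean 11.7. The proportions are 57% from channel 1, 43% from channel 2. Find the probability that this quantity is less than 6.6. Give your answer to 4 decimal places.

Conditional on each channel, P(X < 6.6): 1: 1; 2: 0.43113.
By total probability, P(X < 6.6) = 0.57·1 + 0.43·0.43113 = 0.755386.

0.7554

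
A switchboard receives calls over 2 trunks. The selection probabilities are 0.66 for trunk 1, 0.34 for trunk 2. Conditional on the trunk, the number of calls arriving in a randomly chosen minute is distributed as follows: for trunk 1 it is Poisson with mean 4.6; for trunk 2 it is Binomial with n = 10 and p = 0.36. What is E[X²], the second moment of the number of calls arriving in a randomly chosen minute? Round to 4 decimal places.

For each component E[X²] = Var + (mean)², giving 1: 25.76; 2: 15.264.
Overall E[X²] = 0.66·25.76 + 0.34·15.264 = 22.1914.

22.1914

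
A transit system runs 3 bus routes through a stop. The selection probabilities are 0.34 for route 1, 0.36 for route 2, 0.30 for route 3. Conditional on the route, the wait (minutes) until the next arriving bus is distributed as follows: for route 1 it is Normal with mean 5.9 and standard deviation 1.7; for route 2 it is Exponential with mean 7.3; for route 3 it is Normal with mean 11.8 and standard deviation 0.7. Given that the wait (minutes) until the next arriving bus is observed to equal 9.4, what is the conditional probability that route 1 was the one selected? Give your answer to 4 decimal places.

0.4049

Likelihoods f(9.4 | ·): 1: 0.0281856; 2: 0.0377962; 3: 0.0015967.
Posterior ∝ prior × likelihood. Numerator for 1: 0.34·0.0281856 = 0.00958311.
Normalizing constant: 0.34·0.0281856 + 0.36·0.0377962 + 0.3·0.0015967 = 0.0236688.
P(1 | observation) = 0.00958311 / 0.0236688 = 0.404884.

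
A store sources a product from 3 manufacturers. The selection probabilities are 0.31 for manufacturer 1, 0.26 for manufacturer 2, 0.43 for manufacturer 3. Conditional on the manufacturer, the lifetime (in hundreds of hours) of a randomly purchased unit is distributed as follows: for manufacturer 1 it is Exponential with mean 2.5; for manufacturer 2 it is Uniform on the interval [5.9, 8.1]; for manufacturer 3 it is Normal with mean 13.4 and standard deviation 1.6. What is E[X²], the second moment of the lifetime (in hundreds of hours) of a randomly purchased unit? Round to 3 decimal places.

For each component E[X²] = Var + (mean)², giving 1: 12.5; 2: 49.4033; 3: 182.12.
Overall E[X²] = 0.31·12.5 + 0.26·49.4033 + 0.43·182.12 = 95.0315.

95.031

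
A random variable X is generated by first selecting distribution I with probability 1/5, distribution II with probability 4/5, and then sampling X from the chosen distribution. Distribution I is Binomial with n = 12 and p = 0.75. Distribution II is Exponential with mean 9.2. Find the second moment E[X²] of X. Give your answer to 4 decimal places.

For each component E[X²] = Var + (mean)², giving I: 83.25; II: 169.28.
Overall E[X²] = 0.2·83.25 + 0.8·169.28 = 152.074.

152.0740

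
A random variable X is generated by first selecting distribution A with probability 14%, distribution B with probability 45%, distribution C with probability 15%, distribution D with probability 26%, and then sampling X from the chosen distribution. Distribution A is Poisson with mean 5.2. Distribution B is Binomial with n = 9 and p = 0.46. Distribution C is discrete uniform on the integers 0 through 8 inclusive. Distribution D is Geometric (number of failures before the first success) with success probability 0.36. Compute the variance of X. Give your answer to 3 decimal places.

5.392

Per component, A: μ=5.2, E[X²]=32.24; B: μ=4.14, E[X²]=19.3752; C: μ=4, E[X²]=22.6667; D: μ=1.77778, E[X²]=8.09877.
E[X] = 0.14·5.2 + 0.45·4.14 + 0.15·4 + 0.26·1.77778 = 3.65322.
E[X²] = 0.14·32.24 + 0.45·19.3752 + 0.15·22.6667 + 0.26·8.09877 = 18.7381.
Var(X) = E[X²] − (E[X])² = 18.7381 − 13.346 = 5.39209.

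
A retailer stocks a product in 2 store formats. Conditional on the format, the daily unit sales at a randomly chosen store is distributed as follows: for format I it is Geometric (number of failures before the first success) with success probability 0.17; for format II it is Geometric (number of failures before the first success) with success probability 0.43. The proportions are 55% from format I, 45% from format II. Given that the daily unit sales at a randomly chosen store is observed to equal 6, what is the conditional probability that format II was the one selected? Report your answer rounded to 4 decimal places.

Likelihoods P(X=6 | ·): I: 0.0555799; II: 0.0147475.
Posterior ∝ prior × likelihood. Numerator for II: 0.45·0.0147475 = 0.00663636.
Normalizing constant: 0.55·0.0555799 + 0.45·0.0147475 = 0.0372053.
P(II | observation) = 0.00663636 / 0.0372053 = 0.178371.

0.1784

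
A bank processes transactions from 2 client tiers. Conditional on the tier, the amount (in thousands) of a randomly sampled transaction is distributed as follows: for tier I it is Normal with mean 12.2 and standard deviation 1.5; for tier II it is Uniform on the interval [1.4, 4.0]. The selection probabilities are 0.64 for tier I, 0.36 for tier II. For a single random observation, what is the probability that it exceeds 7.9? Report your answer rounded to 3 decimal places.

0.639

Conditional on each tier, P(X > 7.9): I: 0.997926; II: 0.
By total probability, P(X > 7.9) = 0.64·0.997926 + 0.36·0 = 0.638673.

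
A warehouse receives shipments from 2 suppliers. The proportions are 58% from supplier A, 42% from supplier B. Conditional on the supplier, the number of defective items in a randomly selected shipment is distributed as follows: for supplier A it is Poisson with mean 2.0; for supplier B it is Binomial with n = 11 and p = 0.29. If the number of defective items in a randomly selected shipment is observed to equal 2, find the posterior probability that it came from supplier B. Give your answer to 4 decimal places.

0.3620

Likelihoods P(X=2 | ·): A: 0.270671; B: 0.212072.
Posterior ∝ prior × likelihood. Numerator for B: 0.42·0.212072 = 0.0890703.
Normalizing constant: 0.58·0.270671 + 0.42·0.212072 = 0.246059.
P(B | observation) = 0.0890703 / 0.246059 = 0.361987.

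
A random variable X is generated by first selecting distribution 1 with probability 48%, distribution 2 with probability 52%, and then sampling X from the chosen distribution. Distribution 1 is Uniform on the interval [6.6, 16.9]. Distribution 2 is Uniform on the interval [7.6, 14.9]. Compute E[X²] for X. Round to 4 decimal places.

138.6353

For each component E[X²] = Var + (mean)², giving 1: 146.903; 2: 131.003.
Overall E[X²] = 0.48·146.903 + 0.52·131.003 = 138.635.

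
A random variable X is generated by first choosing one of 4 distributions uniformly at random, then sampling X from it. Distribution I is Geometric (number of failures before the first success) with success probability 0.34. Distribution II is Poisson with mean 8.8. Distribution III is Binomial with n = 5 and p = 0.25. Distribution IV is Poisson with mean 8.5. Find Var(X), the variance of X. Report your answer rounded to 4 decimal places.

Per component, I: μ=1.94118, E[X²]=9.47751; II: μ=8.8, E[X²]=86.24; III: μ=1.25, E[X²]=2.5; IV: μ=8.5, E[X²]=80.75.
E[X] = 0.25·1.94118 + 0.25·8.8 + 0.25·1.25 + 0.25·8.5 = 5.12279.
E[X²] = 0.25·9.47751 + 0.25·86.24 + 0.25·2.5 + 0.25·80.75 = 44.7419.
Var(X) = E[X²] − (E[X])² = 44.7419 − 26.243 = 18.4989.

18.4989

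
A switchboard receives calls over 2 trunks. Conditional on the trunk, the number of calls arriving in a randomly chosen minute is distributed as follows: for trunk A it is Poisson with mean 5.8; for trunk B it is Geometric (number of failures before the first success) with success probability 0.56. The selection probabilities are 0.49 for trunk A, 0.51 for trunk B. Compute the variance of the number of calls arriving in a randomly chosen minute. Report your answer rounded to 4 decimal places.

9.8408

Per component, A: μ=5.8, E[X²]=39.44; B: μ=0.785714, E[X²]=2.02041.
E[X] = 0.49·5.8 + 0.51·0.785714 = 3.24271.
E[X²] = 0.49·39.44 + 0.51·2.02041 = 20.356.
Var(X) = E[X²] − (E[X])² = 20.356 − 10.5152 = 9.84081.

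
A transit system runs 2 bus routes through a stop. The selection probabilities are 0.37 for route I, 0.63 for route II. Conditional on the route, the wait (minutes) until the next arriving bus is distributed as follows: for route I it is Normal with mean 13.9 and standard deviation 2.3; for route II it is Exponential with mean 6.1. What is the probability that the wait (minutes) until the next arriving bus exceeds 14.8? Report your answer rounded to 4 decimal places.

0.1844

Conditional on each route, P(X > 14.8): I: 0.347786; II: 0.0883694.
By total probability, P(X > 14.8) = 0.37·0.347786 + 0.63·0.0883694 = 0.184354.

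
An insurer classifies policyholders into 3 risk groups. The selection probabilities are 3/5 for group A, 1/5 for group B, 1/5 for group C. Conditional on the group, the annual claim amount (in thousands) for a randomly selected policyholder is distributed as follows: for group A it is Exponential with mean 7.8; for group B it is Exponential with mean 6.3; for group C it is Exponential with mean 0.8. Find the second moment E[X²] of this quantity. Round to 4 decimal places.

89.1400

For each component E[X²] = Var + (mean)², giving A: 121.68; B: 79.38; C: 1.28.
Overall E[X²] = 0.6·121.68 + 0.2·79.38 + 0.2·1.28 = 89.14.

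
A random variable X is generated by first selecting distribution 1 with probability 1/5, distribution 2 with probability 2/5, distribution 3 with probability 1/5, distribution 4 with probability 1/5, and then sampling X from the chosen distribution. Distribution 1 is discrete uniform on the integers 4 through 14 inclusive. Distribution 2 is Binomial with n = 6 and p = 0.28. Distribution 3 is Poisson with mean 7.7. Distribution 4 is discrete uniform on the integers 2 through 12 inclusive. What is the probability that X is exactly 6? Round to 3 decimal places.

0.063

Conditional on each component, P(X = 6): 1: 0.0909091; 2: 0.00048189; 3: 0.131082; 4: 0.0909091.
By total probability, P(X = 6) = 0.2·0.0909091 + 0.4·0.00048189 + 0.2·0.131082 + 0.2·0.0909091 = 0.0627729.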